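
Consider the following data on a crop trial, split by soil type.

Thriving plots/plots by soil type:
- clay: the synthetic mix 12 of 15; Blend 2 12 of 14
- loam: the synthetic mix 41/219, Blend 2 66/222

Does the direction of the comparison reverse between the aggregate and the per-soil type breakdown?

No

Clay: the synthetic mix 12/15 = 80.0%, Blend 2 12/14 = 85.7% → Blend 2
Loam: the synthetic mix 41/219 = 18.7%, Blend 2 66/222 = 29.7% → Blend 2
Overall: the synthetic mix 53/234 = 22.6%, Blend 2 78/236 = 33.1% → Blend 2
Blend 2 wins overall and in every soil group — no reversal.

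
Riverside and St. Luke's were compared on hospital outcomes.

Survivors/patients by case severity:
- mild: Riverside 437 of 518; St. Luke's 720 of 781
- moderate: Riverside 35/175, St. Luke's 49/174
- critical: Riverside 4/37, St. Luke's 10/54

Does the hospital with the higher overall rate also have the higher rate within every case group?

Mild: Riverside 437/518 = 84.4%, St. Luke's 720/781 = 92.2% → St. Luke's
Moderate: Riverside 35/175 = 20.0%, St. Luke's 49/174 = 28.2% → St. Luke's
Critical: Riverside 4/37 = 10.8%, St. Luke's 10/54 = 18.5% → St. Luke's
Overall: Riverside 476/730 = 65.2%, St. Luke's 779/1009 = 77.2% → St. Luke's
St. Luke's wins overall and in every case group — no reversal.

Yes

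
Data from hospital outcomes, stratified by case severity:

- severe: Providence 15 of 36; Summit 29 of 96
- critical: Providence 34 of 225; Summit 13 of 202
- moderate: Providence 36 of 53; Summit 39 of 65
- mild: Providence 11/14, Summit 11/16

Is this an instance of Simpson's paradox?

Severe: Providence 15/36 = 41.7%, Summit 29/96 = 30.2% → Providence
Critical: Providence 34/225 = 15.1%, Summit 13/202 = 6.4% → Providence
Moderate: Providence 36/53 = 67.9%, Summit 39/65 = 60.0% → Providence
Mild: Providence 11/14 = 78.6%, Summit 11/16 = 68.8% → Providence
Overall: Providence 96/328 = 29.3%, Summit 92/379 = 24.3% → Providence
Providence wins overall and in every case group — no reversal.

No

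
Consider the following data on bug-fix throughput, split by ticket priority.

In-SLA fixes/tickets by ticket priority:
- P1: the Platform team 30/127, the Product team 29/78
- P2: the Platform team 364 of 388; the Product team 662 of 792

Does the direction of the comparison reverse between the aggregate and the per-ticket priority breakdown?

No

P1: the Platform team 30/127 = 23.6%, the Product team 29/78 = 37.2% → the Product team
P2: the Platform team 364/388 = 93.8%, the Product team 662/792 = 83.6% → the Platform team
Overall: the Platform team 394/515 = 76.5%, the Product team 691/870 = 79.4% → the Product team
Neither sweeps: the Platform team wins 1 of 2 groups, the Product team wins 1. The Product team wins overall but not every group — no Simpson reversal.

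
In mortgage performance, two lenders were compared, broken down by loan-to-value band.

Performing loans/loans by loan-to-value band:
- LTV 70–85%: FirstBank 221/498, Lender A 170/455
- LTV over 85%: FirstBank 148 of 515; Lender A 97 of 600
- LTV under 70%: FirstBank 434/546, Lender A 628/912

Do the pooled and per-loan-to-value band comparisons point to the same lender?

LTV 70–85%: FirstBank 221/498 = 44.4%, Lender A 170/455 = 37.4% → FirstBank
LTV over 85%: FirstBank 148/515 = 28.7%, Lender A 97/600 = 16.2% → FirstBank
LTV under 70%: FirstBank 434/546 = 79.5%, Lender A 628/912 = 68.9% → FirstBank
Overall: FirstBank 803/1559 = 51.5%, Lender A 895/1967 = 45.5% → FirstBank
FirstBank wins overall and in every loan-to-value group — no reversal.

Yes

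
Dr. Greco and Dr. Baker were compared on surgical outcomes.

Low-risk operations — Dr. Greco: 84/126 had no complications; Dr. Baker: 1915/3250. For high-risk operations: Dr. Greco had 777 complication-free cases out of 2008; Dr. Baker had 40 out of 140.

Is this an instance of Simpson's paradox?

Low-risk: Dr. Greco 84/126 = 66.7%, Dr. Baker 1915/3250 = 58.9% → Dr. Greco
High-risk: Dr. Greco 777/2008 = 38.7%, Dr. Baker 40/140 = 28.6% → Dr. Greco
Overall: Dr. Greco 861/2134 = 40.3%, Dr. Baker 1955/3390 = 57.7% → Dr. Baker
Dr. Greco wins each patient risk group but Dr. Baker wins overall — the comparison reverses. Dr. Greco's operations skew toward high-risk, which has a lower base rate.

Yes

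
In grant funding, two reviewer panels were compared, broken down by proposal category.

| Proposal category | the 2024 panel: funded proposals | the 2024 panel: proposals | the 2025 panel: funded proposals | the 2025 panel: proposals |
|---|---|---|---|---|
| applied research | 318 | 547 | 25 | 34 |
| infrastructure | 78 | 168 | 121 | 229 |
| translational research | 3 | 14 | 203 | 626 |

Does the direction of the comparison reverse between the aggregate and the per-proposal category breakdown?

Applied research: the 2024 panel 318/547 = 58.1%, the 2025 panel 25/34 = 73.5% → the 2025 panel
Infrastructure: the 2024 panel 78/168 = 46.4%, the 2025 panel 121/229 = 52.8% → the 2025 panel
Translational research: the 2024 panel 3/14 = 21.4%, the 2025 panel 203/626 = 32.4% → the 2025 panel
Overall: the 2024 panel 399/729 = 54.7%, the 2025 panel 349/889 = 39.3% → the 2024 panel
The 2025 panel wins each proposal group but the 2024 panel wins overall — the comparison reverses. The 2025 panel's proposals skew toward translational research, which has a lower base rate.

Yes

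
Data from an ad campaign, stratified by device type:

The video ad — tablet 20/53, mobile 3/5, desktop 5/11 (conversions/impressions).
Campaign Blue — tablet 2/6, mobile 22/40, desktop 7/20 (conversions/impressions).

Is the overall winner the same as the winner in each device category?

No

Tablet: the video ad 20/53 = 37.7%, Campaign Blue 2/6 = 33.3% → the video ad
Mobile: the video ad 3/5 = 60.0%, Campaign Blue 22/40 = 55.0% → the video ad
Desktop: the video ad 5/11 = 45.5%, Campaign Blue 7/20 = 35.0% → the video ad
Overall: the video ad 28/69 = 40.6%, Campaign Blue 31/66 = 47.0% → Campaign Blue
The video ad wins each device group but Campaign Blue wins overall — the comparison reverses. The video ad's impressions skew toward tablet, which has a lower base rate.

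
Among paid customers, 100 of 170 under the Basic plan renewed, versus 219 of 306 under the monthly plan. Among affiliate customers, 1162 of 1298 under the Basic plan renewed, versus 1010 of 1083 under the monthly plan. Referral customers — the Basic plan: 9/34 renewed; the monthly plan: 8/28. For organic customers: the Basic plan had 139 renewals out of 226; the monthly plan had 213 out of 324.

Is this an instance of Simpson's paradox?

No

Paid: the Basic plan 100/170 = 58.8%, the monthly plan 219/306 = 71.6% → the monthly plan
Affiliate: the Basic plan 1162/1298 = 89.5%, the monthly plan 1010/1083 = 93.3% → the monthly plan
Referral: the Basic plan 9/34 = 26.5%, the monthly plan 8/28 = 28.6% → the monthly plan
Organic: the Basic plan 139/226 = 61.5%, the monthly plan 213/324 = 65.7% → the monthly plan
Overall: the Basic plan 1410/1728 = 81.6%, the monthly plan 1450/1741 = 83.3% → the monthly plan
The monthly plan wins overall and in every signup group — no reversal.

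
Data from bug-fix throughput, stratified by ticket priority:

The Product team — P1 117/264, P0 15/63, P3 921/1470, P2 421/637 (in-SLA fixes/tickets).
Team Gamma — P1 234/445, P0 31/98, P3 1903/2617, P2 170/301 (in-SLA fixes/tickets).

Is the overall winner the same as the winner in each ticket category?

P1: the Product team 117/264 = 44.3%, Team Gamma 234/445 = 52.6% → Team Gamma
P0: the Product team 15/63 = 23.8%, Team Gamma 31/98 = 31.6% → Team Gamma
P3: the Product team 921/1470 = 62.7%, Team Gamma 1903/2617 = 72.7% → Team Gamma
P2: the Product team 421/637 = 66.1%, Team Gamma 170/301 = 56.5% → the Product team
Overall: the Product team 1474/2434 = 60.6%, Team Gamma 2338/3461 = 67.6% → Team Gamma
Neither sweeps: the Product team wins 1 of 4 groups, Team Gamma wins 3. Team Gamma wins overall but not every group — no Simpson reversal.

No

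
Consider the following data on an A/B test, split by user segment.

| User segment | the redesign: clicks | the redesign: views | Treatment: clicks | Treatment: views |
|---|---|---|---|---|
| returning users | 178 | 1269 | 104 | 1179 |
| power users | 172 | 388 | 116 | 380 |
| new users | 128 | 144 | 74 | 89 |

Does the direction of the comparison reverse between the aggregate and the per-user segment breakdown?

Returning users: the redesign 178/1269 = 14.0%, Treatment 104/1179 = 8.8% → the redesign
Power users: the redesign 172/388 = 44.3%, Treatment 116/380 = 30.5% → the redesign
New users: the redesign 128/144 = 88.9%, Treatment 74/89 = 83.1% → the redesign
Overall: the redesign 478/1801 = 26.5%, Treatment 294/1648 = 17.8% → the redesign
The redesign wins overall and in every user group — no reversal.

No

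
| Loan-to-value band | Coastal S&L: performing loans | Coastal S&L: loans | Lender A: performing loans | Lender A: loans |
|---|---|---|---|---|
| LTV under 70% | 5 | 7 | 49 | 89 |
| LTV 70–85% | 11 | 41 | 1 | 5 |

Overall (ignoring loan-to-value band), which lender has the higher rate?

Lender A

LTV under 70%: Coastal S&L 5/7 = 71.4%, Lender A 49/89 = 55.1% → Coastal S&L
LTV 70–85%: Coastal S&L 11/41 = 26.8%, Lender A 1/5 = 20.0% → Coastal S&L
Overall: Coastal S&L 16/48 = 33.3%, Lender A 50/94 = 53.2% → Lender A
(Coastal S&L wins every loan-to-value group but Lender A wins overall — Coastal S&L's loans skew toward the low-rate LTV 70–85% group.)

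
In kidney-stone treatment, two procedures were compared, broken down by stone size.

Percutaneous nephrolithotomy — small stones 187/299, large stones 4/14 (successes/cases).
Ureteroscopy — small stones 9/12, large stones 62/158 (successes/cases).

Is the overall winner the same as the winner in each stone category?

Small stones: percutaneous nephrolithotomy 187/299 = 62.5%, ureteroscopy 9/12 = 75.0% → ureteroscopy
Large stones: percutaneous nephrolithotomy 4/14 = 28.6%, ureteroscopy 62/158 = 39.2% → ureteroscopy
Overall: percutaneous nephrolithotomy 191/313 = 61.0%, ureteroscopy 71/170 = 41.8% → percutaneous nephrolithotomy
Ureteroscopy wins each stone group but percutaneous nephrolithotomy wins overall — the comparison reverses. Ureteroscopy's cases skew toward large stones, which has a lower base rate.

No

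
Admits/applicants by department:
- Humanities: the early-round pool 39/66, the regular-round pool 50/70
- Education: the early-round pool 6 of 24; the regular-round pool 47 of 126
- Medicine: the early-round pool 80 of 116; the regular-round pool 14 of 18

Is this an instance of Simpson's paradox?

Yes

Humanities: the early-round pool 39/66 = 59.1%, the regular-round pool 50/70 = 71.4% → the regular-round pool
Education: the early-round pool 6/24 = 25.0%, the regular-round pool 47/126 = 37.3% → the regular-round pool
Medicine: the early-round pool 80/116 = 69.0%, the regular-round pool 14/18 = 77.8% → the regular-round pool
Overall: the early-round pool 125/206 = 60.7%, the regular-round pool 111/214 = 51.9% → the early-round pool
The regular-round pool wins each department group but the early-round pool wins overall — the comparison reverses. The regular-round pool's applicants skew toward Education, which has a lower base rate.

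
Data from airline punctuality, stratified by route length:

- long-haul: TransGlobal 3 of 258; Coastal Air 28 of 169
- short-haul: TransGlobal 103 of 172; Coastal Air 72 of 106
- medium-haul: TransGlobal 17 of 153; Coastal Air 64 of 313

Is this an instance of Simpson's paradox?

Long-haul: TransGlobal 3/258 = 1.2%, Coastal Air 28/169 = 16.6% → Coastal Air
Short-haul: TransGlobal 103/172 = 59.9%, Coastal Air 72/106 = 67.9% → Coastal Air
Medium-haul: TransGlobal 17/153 = 11.1%, Coastal Air 64/313 = 20.4% → Coastal Air
Overall: TransGlobal 123/583 = 21.1%, Coastal Air 164/588 = 27.9% → Coastal Air
Coastal Air wins overall and in every route group — no reversal.

No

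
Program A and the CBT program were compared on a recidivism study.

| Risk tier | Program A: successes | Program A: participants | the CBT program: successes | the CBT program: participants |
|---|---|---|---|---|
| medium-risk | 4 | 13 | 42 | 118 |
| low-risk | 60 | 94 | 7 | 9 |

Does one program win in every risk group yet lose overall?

Medium-risk: Program A 4/13 = 30.8%, the CBT program 42/118 = 35.6% → the CBT program
Low-risk: Program A 60/94 = 63.8%, the CBT program 7/9 = 77.8% → the CBT program
Overall: Program A 64/107 = 59.8%, the CBT program 49/127 = 38.6% → Program A
The CBT program wins each risk group but Program A wins overall — the comparison reverses. The CBT program's participants skew toward medium-risk, which has a lower base rate.

Yes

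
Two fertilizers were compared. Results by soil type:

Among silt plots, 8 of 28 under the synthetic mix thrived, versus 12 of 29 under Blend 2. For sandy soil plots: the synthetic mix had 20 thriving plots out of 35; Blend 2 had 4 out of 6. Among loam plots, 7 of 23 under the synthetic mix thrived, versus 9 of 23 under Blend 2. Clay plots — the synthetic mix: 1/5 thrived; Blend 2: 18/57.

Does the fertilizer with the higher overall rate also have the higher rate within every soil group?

No

Silt: the synthetic mix 8/28 = 28.6%, Blend 2 12/29 = 41.4% → Blend 2
Sandy soil: the synthetic mix 20/35 = 57.1%, Blend 2 4/6 = 66.7% → Blend 2
Loam: the synthetic mix 7/23 = 30.4%, Blend 2 9/23 = 39.1% → Blend 2
Clay: the synthetic mix 1/5 = 20.0%, Blend 2 18/57 = 31.6% → Blend 2
Overall: the synthetic mix 36/91 = 39.6%, Blend 2 43/115 = 37.4% → the synthetic mix
Blend 2 wins each soil group but the synthetic mix wins overall — the comparison reverses. Blend 2's plots skew toward clay, which has a lower base rate.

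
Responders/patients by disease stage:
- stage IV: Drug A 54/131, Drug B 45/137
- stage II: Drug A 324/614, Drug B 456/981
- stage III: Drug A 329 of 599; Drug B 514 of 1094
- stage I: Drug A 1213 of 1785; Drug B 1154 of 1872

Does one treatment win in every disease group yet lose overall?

Stage IV: Drug A 54/131 = 41.2%, Drug B 45/137 = 32.8% → Drug A
Stage II: Drug A 324/614 = 52.8%, Drug B 456/981 = 46.5% → Drug A
Stage III: Drug A 329/599 = 54.9%, Drug B 514/1094 = 47.0% → Drug A
Stage I: Drug A 1213/1785 = 68.0%, Drug B 1154/1872 = 61.6% → Drug A
Overall: Drug A 1920/3129 = 61.4%, Drug B 2169/4084 = 53.1% → Drug A
Drug A wins overall and in every disease group — no reversal.

No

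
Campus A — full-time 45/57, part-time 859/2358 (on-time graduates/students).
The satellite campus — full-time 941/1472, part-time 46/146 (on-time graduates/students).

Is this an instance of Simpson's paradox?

Yes

Full-time: Campus A 45/57 = 78.9%, the satellite campus 941/1472 = 63.9% → Campus A
Part-time: Campus A 859/2358 = 36.4%, the satellite campus 46/146 = 31.5% → Campus A
Overall: Campus A 904/2415 = 37.4%, the satellite campus 987/1618 = 61.0% → the satellite campus
Campus A wins each enrollment group but the satellite campus wins overall — the comparison reverses. Campus A's students skew toward part-time, which has a lower base rate.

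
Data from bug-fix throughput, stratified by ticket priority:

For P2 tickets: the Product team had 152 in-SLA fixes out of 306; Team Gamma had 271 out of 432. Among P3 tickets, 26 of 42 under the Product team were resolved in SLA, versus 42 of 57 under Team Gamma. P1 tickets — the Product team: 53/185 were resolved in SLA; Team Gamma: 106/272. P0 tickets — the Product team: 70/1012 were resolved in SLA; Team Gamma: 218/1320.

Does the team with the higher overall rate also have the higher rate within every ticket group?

P2: the Product team 152/306 = 49.7%, Team Gamma 271/432 = 62.7% → Team Gamma
P3: the Product team 26/42 = 61.9%, Team Gamma 42/57 = 73.7% → Team Gamma
P1: the Product team 53/185 = 28.6%, Team Gamma 106/272 = 39.0% → Team Gamma
P0: the Product team 70/1012 = 6.9%, Team Gamma 218/1320 = 16.5% → Team Gamma
Overall: the Product team 301/1545 = 19.5%, Team Gamma 637/2081 = 30.6% → Team Gamma
Team Gamma wins overall and in every ticket group — no reversal.

Yes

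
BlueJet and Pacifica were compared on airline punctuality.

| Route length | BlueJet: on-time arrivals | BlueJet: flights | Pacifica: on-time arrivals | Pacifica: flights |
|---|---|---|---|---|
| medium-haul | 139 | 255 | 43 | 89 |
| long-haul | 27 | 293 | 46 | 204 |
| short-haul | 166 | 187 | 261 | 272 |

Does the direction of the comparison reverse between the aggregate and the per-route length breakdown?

Medium-haul: BlueJet 139/255 = 54.5%, Pacifica 43/89 = 48.3% → BlueJet
Long-haul: BlueJet 27/293 = 9.2%, Pacifica 46/204 = 22.5% → Pacifica
Short-haul: BlueJet 166/187 = 88.8%, Pacifica 261/272 = 96.0% → Pacifica
Overall: BlueJet 332/735 = 45.2%, Pacifica 350/565 = 61.9% → Pacifica
Neither sweeps: BlueJet wins 1 of 3 groups, Pacifica wins 2. Pacifica wins overall but not every group — no Simpson reversal.

No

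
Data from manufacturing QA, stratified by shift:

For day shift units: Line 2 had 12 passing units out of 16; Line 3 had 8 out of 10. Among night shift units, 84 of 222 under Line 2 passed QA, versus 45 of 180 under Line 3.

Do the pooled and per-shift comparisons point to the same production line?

No

Day shift: Line 2 12/16 = 75.0%, Line 3 8/10 = 80.0% → Line 3
Night shift: Line 2 84/222 = 37.8%, Line 3 45/180 = 25.0% → Line 2
Overall: Line 2 96/238 = 40.3%, Line 3 53/190 = 27.9% → Line 2
Neither sweeps: Line 2 wins 1 of 2 groups, Line 3 wins 1. Line 2 wins overall but not every group — no Simpson reversal.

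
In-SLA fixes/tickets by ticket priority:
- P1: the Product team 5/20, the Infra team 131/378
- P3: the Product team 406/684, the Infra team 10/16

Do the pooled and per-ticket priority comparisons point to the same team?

P1: the Product team 5/20 = 25.0%, the Infra team 131/378 = 34.7% → the Infra team
P3: the Product team 406/684 = 59.4%, the Infra team 10/16 = 62.5% → the Infra team
Overall: the Product team 411/704 = 58.4%, the Infra team 141/394 = 35.8% → the Product team
The Infra team wins each ticket group but the Product team wins overall — the comparison reverses. The Infra team's tickets skew toward P1, which has a lower base rate.

No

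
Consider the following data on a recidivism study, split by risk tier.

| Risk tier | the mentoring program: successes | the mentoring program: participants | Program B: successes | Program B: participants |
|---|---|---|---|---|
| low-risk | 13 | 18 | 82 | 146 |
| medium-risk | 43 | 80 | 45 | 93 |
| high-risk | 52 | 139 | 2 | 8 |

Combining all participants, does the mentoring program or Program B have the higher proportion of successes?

Program B

Low-risk: the mentoring program 13/18 = 72.2%, Program B 82/146 = 56.2% → the mentoring program
Medium-risk: the mentoring program 43/80 = 53.8%, Program B 45/93 = 48.4% → the mentoring program
High-risk: the mentoring program 52/139 = 37.4%, Program B 2/8 = 25.0% → the mentoring program
Overall: the mentoring program 108/237 = 45.6%, Program B 129/247 = 52.2% → Program B
(The mentoring program wins every risk group but Program B wins overall — the mentoring program's participants skew toward the low-rate high-risk group.)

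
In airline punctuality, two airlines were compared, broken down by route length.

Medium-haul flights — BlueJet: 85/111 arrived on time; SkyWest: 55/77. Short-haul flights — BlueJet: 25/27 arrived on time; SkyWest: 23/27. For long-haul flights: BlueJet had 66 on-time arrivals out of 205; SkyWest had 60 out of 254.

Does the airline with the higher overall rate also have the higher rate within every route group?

Medium-haul: BlueJet 85/111 = 76.6%, SkyWest 55/77 = 71.4% → BlueJet
Short-haul: BlueJet 25/27 = 92.6%, SkyWest 23/27 = 85.2% → BlueJet
Long-haul: BlueJet 66/205 = 32.2%, SkyWest 60/254 = 23.6% → BlueJet
Overall: BlueJet 176/343 = 51.3%, SkyWest 138/358 = 38.5% → BlueJet
BlueJet wins overall and in every route group — no reversal.

Yes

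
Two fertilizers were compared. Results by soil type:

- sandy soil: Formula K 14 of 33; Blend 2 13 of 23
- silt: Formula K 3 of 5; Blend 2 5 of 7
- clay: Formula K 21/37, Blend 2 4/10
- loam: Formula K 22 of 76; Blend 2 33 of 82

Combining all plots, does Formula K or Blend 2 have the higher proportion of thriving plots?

Sandy soil: Formula K 14/33 = 42.4%, Blend 2 13/23 = 56.5% → Blend 2
Silt: Formula K 3/5 = 60.0%, Blend 2 5/7 = 71.4% → Blend 2
Clay: Formula K 21/37 = 56.8%, Blend 2 4/10 = 40.0% → Formula K
Loam: Formula K 22/76 = 28.9%, Blend 2 33/82 = 40.2% → Blend 2
Overall: Formula K 60/151 = 39.7%, Blend 2 55/122 = 45.1% → Blend 2
(Neither sweeps every soil group, but Blend 2 has the higher pooled rate.)

Blend 2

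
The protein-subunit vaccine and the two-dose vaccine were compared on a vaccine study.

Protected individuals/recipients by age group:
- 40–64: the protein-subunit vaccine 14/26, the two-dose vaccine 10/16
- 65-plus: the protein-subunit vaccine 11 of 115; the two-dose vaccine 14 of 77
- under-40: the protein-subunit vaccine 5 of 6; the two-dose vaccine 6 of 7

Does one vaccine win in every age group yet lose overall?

No

40–64: the protein-subunit vaccine 14/26 = 53.8%, the two-dose vaccine 10/16 = 62.5% → the two-dose vaccine
65-plus: the protein-subunit vaccine 11/115 = 9.6%, the two-dose vaccine 14/77 = 18.2% → the two-dose vaccine
Under-40: the protein-subunit vaccine 5/6 = 83.3%, the two-dose vaccine 6/7 = 85.7% → the two-dose vaccine
Overall: the protein-subunit vaccine 30/147 = 20.4%, the two-dose vaccine 30/100 = 30.0% → the two-dose vaccine
The two-dose vaccine wins overall and in every age group — no reversal.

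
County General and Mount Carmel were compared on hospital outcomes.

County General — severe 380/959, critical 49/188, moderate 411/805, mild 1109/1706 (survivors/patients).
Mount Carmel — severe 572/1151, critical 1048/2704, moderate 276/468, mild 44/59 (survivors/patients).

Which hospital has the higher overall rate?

Severe: County General 380/959 = 39.6%, Mount Carmel 572/1151 = 49.7% → Mount Carmel
Critical: County General 49/188 = 26.1%, Mount Carmel 1048/2704 = 38.8% → Mount Carmel
Moderate: County General 411/805 = 51.1%, Mount Carmel 276/468 = 59.0% → Mount Carmel
Mild: County General 1109/1706 = 65.0%, Mount Carmel 44/59 = 74.6% → Mount Carmel
Overall: County General 1949/3658 = 53.3%, Mount Carmel 1940/4382 = 44.3% → County General
(Mount Carmel wins every case group but County General wins overall — Mount Carmel's patients skew toward the low-rate critical group.)

County General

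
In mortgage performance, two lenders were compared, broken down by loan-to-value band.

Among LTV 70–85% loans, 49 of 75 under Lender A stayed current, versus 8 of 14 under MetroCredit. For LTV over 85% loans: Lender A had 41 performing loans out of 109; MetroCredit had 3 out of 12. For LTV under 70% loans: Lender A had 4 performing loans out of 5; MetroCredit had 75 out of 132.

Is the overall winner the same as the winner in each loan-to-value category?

No

LTV 70–85%: Lender A 49/75 = 65.3%, MetroCredit 8/14 = 57.1% → Lender A
LTV over 85%: Lender A 41/109 = 37.6%, MetroCredit 3/12 = 25.0% → Lender A
LTV under 70%: Lender A 4/5 = 80.0%, MetroCredit 75/132 = 56.8% → Lender A
Overall: Lender A 94/189 = 49.7%, MetroCredit 86/158 = 54.4% → MetroCredit
Lender A wins each loan-to-value group but MetroCredit wins overall — the comparison reverses. Lender A's loans skew toward LTV over 85%, which has a lower base rate.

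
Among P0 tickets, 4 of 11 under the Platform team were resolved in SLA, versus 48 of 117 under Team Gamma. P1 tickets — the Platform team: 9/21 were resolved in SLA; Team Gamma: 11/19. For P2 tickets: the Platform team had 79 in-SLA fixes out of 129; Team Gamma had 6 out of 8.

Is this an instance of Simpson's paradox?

Yes

P0: the Platform team 4/11 = 36.4%, Team Gamma 48/117 = 41.0% → Team Gamma
P1: the Platform team 9/21 = 42.9%, Team Gamma 11/19 = 57.9% → Team Gamma
P2: the Platform team 79/129 = 61.2%, Team Gamma 6/8 = 75.0% → Team Gamma
Overall: the Platform team 92/161 = 57.1%, Team Gamma 65/144 = 45.1% → the Platform team
Team Gamma wins each ticket group but the Platform team wins overall — the comparison reverses. Team Gamma's tickets skew toward P0, which has a lower base rate.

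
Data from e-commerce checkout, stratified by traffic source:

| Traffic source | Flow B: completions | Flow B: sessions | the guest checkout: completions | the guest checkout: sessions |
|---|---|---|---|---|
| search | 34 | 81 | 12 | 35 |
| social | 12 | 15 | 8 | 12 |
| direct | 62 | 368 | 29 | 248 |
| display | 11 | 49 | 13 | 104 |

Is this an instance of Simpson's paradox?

Search: Flow B 34/81 = 42.0%, the guest checkout 12/35 = 34.3% → Flow B
Social: Flow B 12/15 = 80.0%, the guest checkout 8/12 = 66.7% → Flow B
Direct: Flow B 62/368 = 16.8%, the guest checkout 29/248 = 11.7% → Flow B
Display: Flow B 11/49 = 22.4%, the guest checkout 13/104 = 12.5% → Flow B
Overall: Flow B 119/513 = 23.2%, the guest checkout 62/399 = 15.5% → Flow B
Flow B wins overall and in every traffic group — no reversal.

No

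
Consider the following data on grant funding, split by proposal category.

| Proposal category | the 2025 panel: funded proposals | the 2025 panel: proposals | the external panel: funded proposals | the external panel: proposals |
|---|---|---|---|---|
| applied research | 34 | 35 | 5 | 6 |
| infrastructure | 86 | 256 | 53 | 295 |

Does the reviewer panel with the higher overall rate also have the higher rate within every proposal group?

Applied research: the 2025 panel 34/35 = 97.1%, the external panel 5/6 = 83.3% → the 2025 panel
Infrastructure: the 2025 panel 86/256 = 33.6%, the external panel 53/295 = 18.0% → the 2025 panel
Overall: the 2025 panel 120/291 = 41.2%, the external panel 58/301 = 19.3% → the 2025 panel
The 2025 panel wins overall and in every proposal group — no reversal.

Yes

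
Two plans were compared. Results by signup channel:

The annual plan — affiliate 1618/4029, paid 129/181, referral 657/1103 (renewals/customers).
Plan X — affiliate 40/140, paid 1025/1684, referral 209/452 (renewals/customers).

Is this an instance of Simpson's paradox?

Yes

Affiliate: the annual plan 1618/4029 = 40.2%, Plan X 40/140 = 28.6% → the annual plan
Paid: the annual plan 129/181 = 71.3%, Plan X 1025/1684 = 60.9% → the annual plan
Referral: the annual plan 657/1103 = 59.6%, Plan X 209/452 = 46.2% → the annual plan
Overall: the annual plan 2404/5313 = 45.2%, Plan X 1274/2276 = 56.0% → Plan X
The annual plan wins each signup group but Plan X wins overall — the comparison reverses. The annual plan's customers skew toward affiliate, which has a lower base rate.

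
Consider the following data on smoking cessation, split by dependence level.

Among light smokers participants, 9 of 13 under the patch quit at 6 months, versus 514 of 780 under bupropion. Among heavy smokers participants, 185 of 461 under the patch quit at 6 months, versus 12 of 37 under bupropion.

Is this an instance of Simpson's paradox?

Light smokers: the patch 9/13 = 69.2%, bupropion 514/780 = 65.9% → the patch
Heavy smokers: the patch 185/461 = 40.1%, bupropion 12/37 = 32.4% → the patch
Overall: the patch 194/474 = 40.9%, bupropion 526/817 = 64.4% → bupropion
The patch wins each dependence group but bupropion wins overall — the comparison reverses. The patch's participants skew toward heavy smokers, which has a lower base rate.

Yes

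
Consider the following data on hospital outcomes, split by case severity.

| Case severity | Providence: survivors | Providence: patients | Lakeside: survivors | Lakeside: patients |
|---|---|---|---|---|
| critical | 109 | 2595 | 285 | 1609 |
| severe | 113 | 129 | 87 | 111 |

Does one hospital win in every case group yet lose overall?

Critical: Providence 109/2595 = 4.2%, Lakeside 285/1609 = 17.7% → Lakeside
Severe: Providence 113/129 = 87.6%, Lakeside 87/111 = 78.4% → Providence
Overall: Providence 222/2724 = 8.1%, Lakeside 372/1720 = 21.6% → Lakeside
Neither sweeps: Providence wins 1 of 2 groups, Lakeside wins 1. Lakeside wins overall but not every group — no Simpson reversal.

No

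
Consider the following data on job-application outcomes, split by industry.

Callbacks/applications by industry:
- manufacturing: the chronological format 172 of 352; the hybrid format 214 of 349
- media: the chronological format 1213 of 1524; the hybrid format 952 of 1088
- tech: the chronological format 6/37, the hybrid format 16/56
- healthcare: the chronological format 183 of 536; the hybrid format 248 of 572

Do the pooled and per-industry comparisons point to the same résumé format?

Yes

Manufacturing: the chronological format 172/352 = 48.9%, the hybrid format 214/349 = 61.3% → the hybrid format
Media: the chronological format 1213/1524 = 79.6%, the hybrid format 952/1088 = 87.5% → the hybrid format
Tech: the chronological format 6/37 = 16.2%, the hybrid format 16/56 = 28.6% → the hybrid format
Healthcare: the chronological format 183/536 = 34.1%, the hybrid format 248/572 = 43.4% → the hybrid format
Overall: the chronological format 1574/2449 = 64.3%, the hybrid format 1430/2065 = 69.2% → the hybrid format
The hybrid format wins overall and in every industry group — no reversal.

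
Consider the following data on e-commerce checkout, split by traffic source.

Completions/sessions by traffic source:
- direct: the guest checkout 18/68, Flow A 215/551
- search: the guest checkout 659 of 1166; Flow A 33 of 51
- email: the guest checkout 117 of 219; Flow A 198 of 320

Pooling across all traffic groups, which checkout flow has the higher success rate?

Direct: the guest checkout 18/68 = 26.5%, Flow A 215/551 = 39.0% → Flow A
Search: the guest checkout 659/1166 = 56.5%, Flow A 33/51 = 64.7% → Flow A
Email: the guest checkout 117/219 = 53.4%, Flow A 198/320 = 61.9% → Flow A
Overall: the guest checkout 794/1453 = 54.6%, Flow A 446/922 = 48.4% → the guest checkout
(Flow A wins every traffic group but the guest checkout wins overall — Flow A's sessions skew toward the low-rate direct group.)

the guest checkout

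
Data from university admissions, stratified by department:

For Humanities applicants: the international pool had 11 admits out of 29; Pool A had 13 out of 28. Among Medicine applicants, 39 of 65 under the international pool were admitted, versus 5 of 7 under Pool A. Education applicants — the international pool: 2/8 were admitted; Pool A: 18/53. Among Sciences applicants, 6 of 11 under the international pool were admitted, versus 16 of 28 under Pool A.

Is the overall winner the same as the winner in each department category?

No

Humanities: the international pool 11/29 = 37.9%, Pool A 13/28 = 46.4% → Pool A
Medicine: the international pool 39/65 = 60.0%, Pool A 5/7 = 71.4% → Pool A
Education: the international pool 2/8 = 25.0%, Pool A 18/53 = 34.0% → Pool A
Sciences: the international pool 6/11 = 54.5%, Pool A 16/28 = 57.1% → Pool A
Overall: the international pool 58/113 = 51.3%, Pool A 52/116 = 44.8% → the international pool
Pool A wins each department group but the international pool wins overall — the comparison reverses. Pool A's applicants skew toward Education, which has a lower base rate.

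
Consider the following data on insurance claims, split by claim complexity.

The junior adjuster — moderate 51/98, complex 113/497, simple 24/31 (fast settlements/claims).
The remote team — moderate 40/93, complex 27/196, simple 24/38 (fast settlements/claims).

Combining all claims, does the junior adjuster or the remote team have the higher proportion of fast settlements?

the junior adjuster

Moderate: the junior adjuster 51/98 = 52.0%, the remote team 40/93 = 43.0% → the junior adjuster
Complex: the junior adjuster 113/497 = 22.7%, the remote team 27/196 = 13.8% → the junior adjuster
Simple: the junior adjuster 24/31 = 77.4%, the remote team 24/38 = 63.2% → the junior adjuster
Overall: the junior adjuster 188/626 = 30.0%, the remote team 91/327 = 27.8% → the junior adjuster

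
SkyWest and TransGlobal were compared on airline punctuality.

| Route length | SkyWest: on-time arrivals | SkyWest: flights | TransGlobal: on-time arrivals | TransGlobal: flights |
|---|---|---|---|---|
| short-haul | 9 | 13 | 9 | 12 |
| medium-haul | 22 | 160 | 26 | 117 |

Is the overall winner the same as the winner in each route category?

Short-haul: SkyWest 9/13 = 69.2%, TransGlobal 9/12 = 75.0% → TransGlobal
Medium-haul: SkyWest 22/160 = 13.8%, TransGlobal 26/117 = 22.2% → TransGlobal
Overall: SkyWest 31/173 = 17.9%, TransGlobal 35/129 = 27.1% → TransGlobal
TransGlobal wins overall and in every route group — no reversal.

Yes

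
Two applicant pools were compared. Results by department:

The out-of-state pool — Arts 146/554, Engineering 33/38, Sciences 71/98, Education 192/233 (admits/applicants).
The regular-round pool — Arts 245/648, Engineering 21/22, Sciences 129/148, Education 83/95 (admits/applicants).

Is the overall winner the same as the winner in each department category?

Yes

Arts: the out-of-state pool 146/554 = 26.4%, the regular-round pool 245/648 = 37.8% → the regular-round pool
Engineering: the out-of-state pool 33/38 = 86.8%, the regular-round pool 21/22 = 95.5% → the regular-round pool
Sciences: the out-of-state pool 71/98 = 72.4%, the regular-round pool 129/148 = 87.2% → the regular-round pool
Education: the out-of-state pool 192/233 = 82.4%, the regular-round pool 83/95 = 87.4% → the regular-round pool
Overall: the out-of-state pool 442/923 = 47.9%, the regular-round pool 478/913 = 52.4% → the regular-round pool
The regular-round pool wins overall and in every department group — no reversal.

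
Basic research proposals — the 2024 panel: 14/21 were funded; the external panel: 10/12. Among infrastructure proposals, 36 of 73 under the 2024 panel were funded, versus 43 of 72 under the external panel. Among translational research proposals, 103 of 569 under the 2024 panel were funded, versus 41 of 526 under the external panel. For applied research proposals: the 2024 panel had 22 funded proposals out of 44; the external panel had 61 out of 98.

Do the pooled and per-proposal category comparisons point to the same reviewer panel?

No

Basic research: the 2024 panel 14/21 = 66.7%, the external panel 10/12 = 83.3% → the external panel
Infrastructure: the 2024 panel 36/73 = 49.3%, the external panel 43/72 = 59.7% → the external panel
Translational research: the 2024 panel 103/569 = 18.1%, the external panel 41/526 = 7.8% → the 2024 panel
Applied research: the 2024 panel 22/44 = 50.0%, the external panel 61/98 = 62.2% → the external panel
Overall: the 2024 panel 175/707 = 24.8%, the external panel 155/708 = 21.9% → the 2024 panel
Neither sweeps: the 2024 panel wins 1 of 4 groups, the external panel wins 3. The 2024 panel wins overall but not every group — no Simpson reversal.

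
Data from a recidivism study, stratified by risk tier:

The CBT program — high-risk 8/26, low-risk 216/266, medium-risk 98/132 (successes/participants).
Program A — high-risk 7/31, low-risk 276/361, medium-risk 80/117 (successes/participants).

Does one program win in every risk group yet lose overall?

No

High-risk: the CBT program 8/26 = 30.8%, Program A 7/31 = 22.6% → the CBT program
Low-risk: the CBT program 216/266 = 81.2%, Program A 276/361 = 76.5% → the CBT program
Medium-risk: the CBT program 98/132 = 74.2%, Program A 80/117 = 68.4% → the CBT program
Overall: the CBT program 322/424 = 75.9%, Program A 363/509 = 71.3% → the CBT program
The CBT program wins overall and in every risk group — no reversal.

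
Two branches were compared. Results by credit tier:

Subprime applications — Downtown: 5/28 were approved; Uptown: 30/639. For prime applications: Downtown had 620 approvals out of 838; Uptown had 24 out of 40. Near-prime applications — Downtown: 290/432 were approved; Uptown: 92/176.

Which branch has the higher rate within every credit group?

Subprime: Downtown 5/28 = 17.9%, Uptown 30/639 = 4.7% → Downtown
Prime: Downtown 620/838 = 74.0%, Uptown 24/40 = 60.0% → Downtown
Near-prime: Downtown 290/432 = 67.1%, Uptown 92/176 = 52.3% → Downtown
Downtown has the higher rate in all 3 groups.

Downtown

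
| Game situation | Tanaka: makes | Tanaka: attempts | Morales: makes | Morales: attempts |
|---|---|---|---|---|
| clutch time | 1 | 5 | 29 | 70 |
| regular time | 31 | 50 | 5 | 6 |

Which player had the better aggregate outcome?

Clutch time: Tanaka 1/5 = 20.0%, Morales 29/70 = 41.4% → Morales
Regular time: Tanaka 31/50 = 62.0%, Morales 5/6 = 83.3% → Morales
Overall: Tanaka 32/55 = 58.2%, Morales 34/76 = 44.7% → Tanaka
(Morales wins every game group but Tanaka wins overall — Morales's attempts skew toward the low-rate clutch time group.)

Tanaka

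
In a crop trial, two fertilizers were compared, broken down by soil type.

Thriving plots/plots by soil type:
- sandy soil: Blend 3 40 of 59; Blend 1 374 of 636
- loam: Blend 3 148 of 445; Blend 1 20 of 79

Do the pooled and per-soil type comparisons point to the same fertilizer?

No

Sandy soil: Blend 3 40/59 = 67.8%, Blend 1 374/636 = 58.8% → Blend 3
Loam: Blend 3 148/445 = 33.3%, Blend 1 20/79 = 25.3% → Blend 3
Overall: Blend 3 188/504 = 37.3%, Blend 1 394/715 = 55.1% → Blend 1
Blend 3 wins each soil group but Blend 1 wins overall — the comparison reverses. Blend 3's plots skew toward loam, which has a lower base rate.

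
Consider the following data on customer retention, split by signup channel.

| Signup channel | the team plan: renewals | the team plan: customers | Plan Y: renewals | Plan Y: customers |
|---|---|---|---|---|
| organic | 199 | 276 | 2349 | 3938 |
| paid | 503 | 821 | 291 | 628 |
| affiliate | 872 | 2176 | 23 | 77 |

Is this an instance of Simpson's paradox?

Yes

Organic: the team plan 199/276 = 72.1%, Plan Y 2349/3938 = 59.6% → the team plan
Paid: the team plan 503/821 = 61.3%, Plan Y 291/628 = 46.3% → the team plan
Affiliate: the team plan 872/2176 = 40.1%, Plan Y 23/77 = 29.9% → the team plan
Overall: the team plan 1574/3273 = 48.1%, Plan Y 2663/4643 = 57.4% → Plan Y
The team plan wins each signup group but Plan Y wins overall — the comparison reverses. The team plan's customers skew toward affiliate, which has a lower base rate.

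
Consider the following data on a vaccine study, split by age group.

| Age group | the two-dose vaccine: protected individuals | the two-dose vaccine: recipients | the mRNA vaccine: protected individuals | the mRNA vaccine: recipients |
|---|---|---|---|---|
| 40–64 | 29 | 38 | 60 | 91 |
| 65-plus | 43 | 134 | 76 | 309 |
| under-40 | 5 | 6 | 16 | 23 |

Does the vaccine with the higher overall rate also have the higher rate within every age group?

Yes

40–64: the two-dose vaccine 29/38 = 76.3%, the mRNA vaccine 60/91 = 65.9% → the two-dose vaccine
65-plus: the two-dose vaccine 43/134 = 32.1%, the mRNA vaccine 76/309 = 24.6% → the two-dose vaccine
Under-40: the two-dose vaccine 5/6 = 83.3%, the mRNA vaccine 16/23 = 69.6% → the two-dose vaccine
Overall: the two-dose vaccine 77/178 = 43.3%, the mRNA vaccine 152/423 = 35.9% → the two-dose vaccine
The two-dose vaccine wins overall and in every age group — no reversal.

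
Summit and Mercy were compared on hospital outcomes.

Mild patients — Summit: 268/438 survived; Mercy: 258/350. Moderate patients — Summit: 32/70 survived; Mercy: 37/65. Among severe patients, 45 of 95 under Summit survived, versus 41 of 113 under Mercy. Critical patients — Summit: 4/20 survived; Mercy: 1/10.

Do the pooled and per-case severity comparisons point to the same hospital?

Mild: Summit 268/438 = 61.2%, Mercy 258/350 = 73.7% → Mercy
Moderate: Summit 32/70 = 45.7%, Mercy 37/65 = 56.9% → Mercy
Severe: Summit 45/95 = 47.4%, Mercy 41/113 = 36.3% → Summit
Critical: Summit 4/20 = 20.0%, Mercy 1/10 = 10.0% → Summit
Overall: Summit 349/623 = 56.0%, Mercy 337/538 = 62.6% → Mercy
Neither sweeps: Summit wins 2 of 4 groups, Mercy wins 2. Mercy wins overall but not every group — no Simpson reversal.

No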